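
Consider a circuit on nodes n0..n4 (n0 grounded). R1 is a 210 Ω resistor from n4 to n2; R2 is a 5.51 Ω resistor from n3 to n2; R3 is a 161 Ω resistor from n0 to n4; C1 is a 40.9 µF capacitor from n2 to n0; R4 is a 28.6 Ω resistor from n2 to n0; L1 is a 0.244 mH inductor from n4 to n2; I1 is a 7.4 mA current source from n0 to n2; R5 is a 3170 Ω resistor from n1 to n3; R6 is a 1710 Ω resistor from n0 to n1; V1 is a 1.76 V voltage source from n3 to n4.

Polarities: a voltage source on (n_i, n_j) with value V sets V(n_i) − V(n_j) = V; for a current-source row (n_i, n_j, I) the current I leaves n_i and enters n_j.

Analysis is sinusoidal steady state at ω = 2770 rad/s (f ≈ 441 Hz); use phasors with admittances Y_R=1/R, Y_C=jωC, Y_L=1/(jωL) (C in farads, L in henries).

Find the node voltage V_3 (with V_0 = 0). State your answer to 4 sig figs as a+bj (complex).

1.763-0.2650j V

Element admittances at ω=2770 rad/s:
  Y(R1) = 0.004762+0.000j S between n4,n2
  Y(R2) = 0.1815+0.000j S between n3,n2
  Y(R3) = 0.006211+0.000j S between n0,n4
  Y(C1) = 0.000+0.1133j S between n2,n0
  Y(R4) = 0.03497+0.000j S between n2,n0
  Y(L1) = 0.000-1.480j S between n4,n2
  I1: injects 0.0074 A into n2 (from n0)
  Y(R5) = 0.0003155+0.000j S between n1,n3
  Y(R6) = 0.0005848+0.000j S between n0,n1
  V1: constraint V(n3)−V(n4) = 1.76
Assemble and solve the 5×5 MNA system:
  V(n1)=0.6179-0.09285j  V(n2)=0.03116-0.05233j  V(n3)=1.763-0.2650j  V(n4)=0.003242-0.2650j
  i(V1)=-0.3147+0.03864j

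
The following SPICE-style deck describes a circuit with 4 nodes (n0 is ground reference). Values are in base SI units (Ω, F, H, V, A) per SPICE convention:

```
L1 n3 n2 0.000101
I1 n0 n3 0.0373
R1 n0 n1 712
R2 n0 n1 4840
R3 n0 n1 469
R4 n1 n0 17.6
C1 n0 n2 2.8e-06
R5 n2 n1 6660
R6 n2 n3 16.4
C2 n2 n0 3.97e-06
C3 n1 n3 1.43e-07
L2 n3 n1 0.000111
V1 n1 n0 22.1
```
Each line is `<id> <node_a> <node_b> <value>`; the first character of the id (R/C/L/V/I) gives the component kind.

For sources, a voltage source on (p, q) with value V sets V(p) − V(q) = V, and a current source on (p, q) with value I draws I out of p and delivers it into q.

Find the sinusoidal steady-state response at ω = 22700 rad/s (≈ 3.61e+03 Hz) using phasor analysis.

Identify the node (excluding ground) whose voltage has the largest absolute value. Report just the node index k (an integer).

Apply KCL at each of the 3 non-ground nodes and solve the resulting linear system.
Node n1: branches {R1, R2, R3, R4, R5, C3, L2, V1} → V_1 = 22.10+0.000j
Node n2: branches {L1, C1, R5, R6, C2} → V_2 = 80.99-14.62j
Node n3: branches {L1, I1, R6, C3, L2} → V_3 = 53.71-5.636j
Source currents: i(V1)=-3.548-12.45j

2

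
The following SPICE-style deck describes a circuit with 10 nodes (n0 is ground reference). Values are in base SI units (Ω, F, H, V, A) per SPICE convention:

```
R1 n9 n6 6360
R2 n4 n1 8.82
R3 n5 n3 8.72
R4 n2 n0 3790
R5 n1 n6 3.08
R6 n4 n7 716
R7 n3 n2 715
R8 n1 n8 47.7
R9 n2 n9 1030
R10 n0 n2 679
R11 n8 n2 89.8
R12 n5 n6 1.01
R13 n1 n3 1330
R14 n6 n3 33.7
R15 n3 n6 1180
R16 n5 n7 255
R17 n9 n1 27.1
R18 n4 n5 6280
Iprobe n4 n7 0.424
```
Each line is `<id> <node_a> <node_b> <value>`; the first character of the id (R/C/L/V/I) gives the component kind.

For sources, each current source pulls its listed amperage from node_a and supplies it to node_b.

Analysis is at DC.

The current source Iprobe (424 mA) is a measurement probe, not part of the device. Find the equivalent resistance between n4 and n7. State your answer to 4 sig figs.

Apply KCL at each of the 9 non-ground nodes and solve the resulting linear system.
Node n1: branches {R2, R5, R8, R13, R17} → V_1 = -0.1696
Node n2: branches {R4, R7, R9, R10, R11} → V_2 = 0.000
Node n3: branches {R3, R7, R13, R14, R15} → V_3 = 0.9942
Node n4: branches {R2, R6, R18, Iprobe} → V_4 = -2.886
Node n5: branches {R3, R12, R16, R18} → V_5 = 1.073
Node n6: branches {R1, R5, R12, R14, R15} → V_6 = 0.7714
Node n7: branches {R6, R16, Iprobe} → V_7 = 79.76
Node n8: branches {R8, R11} → V_8 = -0.1108
Node n9: branches {R1, R9, R17} → V_9 = -0.1614

R_eq = 194.9 Ω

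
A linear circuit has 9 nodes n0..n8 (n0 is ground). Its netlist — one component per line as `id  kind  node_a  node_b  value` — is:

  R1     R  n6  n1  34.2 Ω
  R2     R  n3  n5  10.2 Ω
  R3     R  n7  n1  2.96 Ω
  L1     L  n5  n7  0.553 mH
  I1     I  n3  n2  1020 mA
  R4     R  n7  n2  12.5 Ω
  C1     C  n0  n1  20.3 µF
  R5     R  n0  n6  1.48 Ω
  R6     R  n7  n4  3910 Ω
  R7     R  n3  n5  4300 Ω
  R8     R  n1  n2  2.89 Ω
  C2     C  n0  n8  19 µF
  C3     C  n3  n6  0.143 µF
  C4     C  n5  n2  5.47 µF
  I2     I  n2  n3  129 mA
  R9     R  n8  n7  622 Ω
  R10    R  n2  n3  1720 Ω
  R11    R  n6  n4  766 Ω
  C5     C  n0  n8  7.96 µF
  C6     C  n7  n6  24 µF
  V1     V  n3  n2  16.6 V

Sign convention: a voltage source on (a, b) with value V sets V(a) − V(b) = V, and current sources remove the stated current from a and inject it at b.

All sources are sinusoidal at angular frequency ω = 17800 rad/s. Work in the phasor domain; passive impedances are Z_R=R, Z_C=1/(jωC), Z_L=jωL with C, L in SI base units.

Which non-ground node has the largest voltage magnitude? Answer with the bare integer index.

Apply KCL at each of the 8 non-ground nodes and solve the resulting linear system.
Node n1: branches {R1, R3, C1, R8} → V_1 = 0.2501+0.9686j
Node n2: branches {I1, R4, R8, C4, I2, R10, V1} → V_2 = -0.6795+3.234j
Node n3: branches {R2, I1, R7, C3, I2, R10, V1} → V_3 = 15.92+3.234j
Node n4: branches {R6, R11} → V_4 = 0.4563-0.2718j
Node n5: branches {R2, L1, R7, C4} → V_5 = 11.57+2.910j
Node n6: branches {R1, R5, C3, R11, C6} → V_6 = 0.5176-0.1314j
Node n7: branches {R3, L1, R4, R6, R9, C6} → V_7 = 0.1432-0.9887j
Node n8: branches {C2, R9, C5} → V_8 = -0.003311-0.0004907j
Source currents: i(V1)=-1.320-0.07103j

3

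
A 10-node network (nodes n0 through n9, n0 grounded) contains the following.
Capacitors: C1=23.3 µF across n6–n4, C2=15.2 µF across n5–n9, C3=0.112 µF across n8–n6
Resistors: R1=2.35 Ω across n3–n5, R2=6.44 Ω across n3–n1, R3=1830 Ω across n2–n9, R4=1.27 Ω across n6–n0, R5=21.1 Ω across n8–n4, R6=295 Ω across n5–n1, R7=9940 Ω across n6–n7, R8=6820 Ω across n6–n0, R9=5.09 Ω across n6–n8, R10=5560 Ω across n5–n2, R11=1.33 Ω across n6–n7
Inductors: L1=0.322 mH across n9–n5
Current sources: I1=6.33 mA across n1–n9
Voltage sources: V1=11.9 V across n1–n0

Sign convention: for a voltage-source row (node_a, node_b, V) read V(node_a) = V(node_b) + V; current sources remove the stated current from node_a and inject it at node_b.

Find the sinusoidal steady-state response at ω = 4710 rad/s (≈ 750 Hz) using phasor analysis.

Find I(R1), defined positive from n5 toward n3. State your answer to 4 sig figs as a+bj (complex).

0.006147+0.000j A

Element admittances at ω=4710 rad/s:
  Y(C1) = 0.000+0.1097j S between n6,n4
  Y(R1) = 0.4255+0.000j S between n3,n5
  Y(R2) = 0.1553+0.000j S between n3,n1
  Y(R3) = 0.0005464+0.000j S between n2,n9
  Y(R4) = 0.7874+0.000j S between n6,n0
  Y(R5) = 0.04739+0.000j S between n8,n4
  Y(L1) = 0.000-0.6594j S between n9,n5
  Y(C2) = 0.000+0.07159j S between n5,n9
  Y(R6) = 0.003390+0.000j S between n5,n1
  Y(R7) = 0.0001006+0.000j S between n6,n7
  Y(R8) = 0.0001466+0.000j S between n6,n0
  I1: injects 0.00633 A into n9 (from n1)
  Y(R9) = 0.1965+0.000j S between n6,n8
  Y(R10) = 0.0001799+0.000j S between n5,n2
  Y(R11) = 0.7519+0.000j S between n6,n7
  Y(C3) = 0.000+0.0005275j S between n8,n6
  V1: constraint V(n1)−V(n0) = 11.9
Assemble and solve the 10×10 MNA system:
  V(n1)=11.90+0.000j  V(n2)=11.95+0.008103j  V(n3)=11.94+0.000j  V(n4)=0.000+0.000j  V(n5)=11.95+0.000j  V(n6)=0.000+0.000j  V(n7)=0.000+0.000j  V(n8)=0.000+0.000j  V(n9)=11.95+0.01077j
  i(V1)=0.000+0.000j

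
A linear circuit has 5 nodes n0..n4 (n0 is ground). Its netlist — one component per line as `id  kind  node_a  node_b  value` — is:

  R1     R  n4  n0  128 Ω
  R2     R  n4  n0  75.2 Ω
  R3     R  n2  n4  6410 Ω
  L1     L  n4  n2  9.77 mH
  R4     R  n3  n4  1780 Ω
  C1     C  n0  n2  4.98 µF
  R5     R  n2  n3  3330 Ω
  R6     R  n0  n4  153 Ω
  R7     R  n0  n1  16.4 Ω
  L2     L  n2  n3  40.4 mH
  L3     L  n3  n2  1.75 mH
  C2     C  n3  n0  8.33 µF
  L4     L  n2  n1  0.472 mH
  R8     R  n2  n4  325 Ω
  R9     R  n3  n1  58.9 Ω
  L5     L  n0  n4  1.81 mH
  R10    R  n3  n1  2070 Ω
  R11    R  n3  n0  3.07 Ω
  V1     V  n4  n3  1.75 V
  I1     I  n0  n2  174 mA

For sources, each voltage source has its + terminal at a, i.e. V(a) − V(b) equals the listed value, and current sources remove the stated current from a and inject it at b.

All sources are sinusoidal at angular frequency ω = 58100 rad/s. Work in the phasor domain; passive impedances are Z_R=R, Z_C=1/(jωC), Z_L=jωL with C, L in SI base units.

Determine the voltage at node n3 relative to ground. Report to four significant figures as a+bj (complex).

-0.05294+0.1035j V

MNA unknowns: 4 node voltages V₁..V_4 plus 1 source current (V1)
R1: Y=0.007812+0.000j on G[4,0]
R2: Y=0.01330+0.000j on G[4,0]
R3: Y=0.0001560+0.000j on G[2,4]
L1: Y=0.000-0.001762j on G[4,2]
R4: Y=0.0005618+0.000j on G[3,4]
C1: Y=0.000+0.2893j on G[0,2]
R5: Y=0.0003003+0.000j on G[2,3]
R6: Y=0.006536+0.000j on G[0,4]
R7: Y=0.06098+0.000j on G[0,1]
L2: Y=0.000-0.0004260j on G[2,3]
L3: Y=0.000-0.009835j on G[3,2]
C2: Y=0.000+0.4840j on G[3,0]
L4: Y=0.000-0.03647j on G[2,1]
R8: Y=0.003077+0.000j on G[2,4]
R9: Y=0.01698+0.000j on G[3,1]
L5: Y=0.000-0.009509j on G[0,4]
R10: Y=0.0004831+0.000j on G[3,1]
R11: Y=0.3257+0.000j on G[3,0]
V1: row V4−V3=1.75, i_V1 at 4,3
I1: z[0]−=0.174, z[2]+=0.174
solve → V1=-0.2892-0.1327j, V2=0.04586-0.7296j, V3=-0.05294+0.1035j, V4=1.697+0.1035j
aux → i_V1=-0.05569+0.01349j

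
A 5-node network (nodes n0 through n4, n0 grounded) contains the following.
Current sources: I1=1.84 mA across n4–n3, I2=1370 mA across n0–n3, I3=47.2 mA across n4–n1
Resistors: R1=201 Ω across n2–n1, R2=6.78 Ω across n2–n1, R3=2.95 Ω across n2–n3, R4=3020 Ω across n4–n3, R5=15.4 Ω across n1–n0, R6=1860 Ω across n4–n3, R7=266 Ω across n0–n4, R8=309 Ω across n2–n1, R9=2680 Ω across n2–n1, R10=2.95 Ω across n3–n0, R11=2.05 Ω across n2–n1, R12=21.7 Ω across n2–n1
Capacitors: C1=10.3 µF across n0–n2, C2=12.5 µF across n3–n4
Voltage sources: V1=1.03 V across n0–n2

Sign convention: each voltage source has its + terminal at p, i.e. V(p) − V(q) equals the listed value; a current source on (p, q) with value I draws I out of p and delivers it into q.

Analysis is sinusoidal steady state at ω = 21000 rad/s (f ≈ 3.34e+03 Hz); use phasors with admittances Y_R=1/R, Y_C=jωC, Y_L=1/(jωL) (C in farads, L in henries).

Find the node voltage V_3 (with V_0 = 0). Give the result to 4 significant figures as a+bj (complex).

1.428-0.001143j V

Apply KCL at each of the 4 non-ground nodes and solve the resulting linear system.
Node n1: branches {R1, R2, R5, I3, R8, R9, R11, R12} → V_1 = -0.8789+0.000j
Node n2: branches {R1, R2, R3, R8, C1, R9, R11, R12, V1} → V_2 = -1.030+0.000j
Node n3: branches {I1, R3, R4, I2, R6, R10, C2} → V_3 = 1.428-0.001143j
Node n4: branches {I1, R4, R6, R7, I3, C2} → V_4 = 1.425+0.2061j
Source currents: i(V1)=-0.9376-0.2224j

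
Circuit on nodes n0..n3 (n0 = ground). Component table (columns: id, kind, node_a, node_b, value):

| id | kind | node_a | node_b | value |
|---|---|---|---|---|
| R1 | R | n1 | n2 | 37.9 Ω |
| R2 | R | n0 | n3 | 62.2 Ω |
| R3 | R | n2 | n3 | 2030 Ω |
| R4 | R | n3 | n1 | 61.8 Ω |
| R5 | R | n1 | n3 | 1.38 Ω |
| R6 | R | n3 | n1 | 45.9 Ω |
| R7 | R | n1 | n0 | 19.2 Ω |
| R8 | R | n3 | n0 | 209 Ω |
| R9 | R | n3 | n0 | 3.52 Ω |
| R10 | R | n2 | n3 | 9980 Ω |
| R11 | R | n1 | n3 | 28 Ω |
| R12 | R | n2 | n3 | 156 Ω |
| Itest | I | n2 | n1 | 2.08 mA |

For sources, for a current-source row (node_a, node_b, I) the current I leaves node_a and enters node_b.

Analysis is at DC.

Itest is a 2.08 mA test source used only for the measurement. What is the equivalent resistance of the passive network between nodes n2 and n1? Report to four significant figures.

Element admittances at DC:
  Y(R1) = 0.02639 S between n1,n2
  Y(R2) = 0.01608 S between n0,n3
  Y(R3) = 0.0004926 S between n2,n3
  Y(R4) = 0.01618 S between n3,n1
  Y(R5) = 0.7246 S between n1,n3
  Y(R6) = 0.02179 S between n3,n1
  Y(R7) = 0.05208 S between n1,n0
  Y(R8) = 0.004785 S between n3,n0
  Y(R9) = 0.2841 S between n3,n0
  Y(R10) = 0.0001002 S between n2,n3
  Y(R11) = 0.03571 S between n1,n3
  Y(R12) = 0.006410 S between n2,n3
  Itest: injects 0.00208 A into n1 (from n2)
Assemble and solve the 3×3 MNA system:
  V(n1)=0.0004392  V(n2)=-0.06197  V(n3)=-7.502e-05

R_eq = 30.00 Ω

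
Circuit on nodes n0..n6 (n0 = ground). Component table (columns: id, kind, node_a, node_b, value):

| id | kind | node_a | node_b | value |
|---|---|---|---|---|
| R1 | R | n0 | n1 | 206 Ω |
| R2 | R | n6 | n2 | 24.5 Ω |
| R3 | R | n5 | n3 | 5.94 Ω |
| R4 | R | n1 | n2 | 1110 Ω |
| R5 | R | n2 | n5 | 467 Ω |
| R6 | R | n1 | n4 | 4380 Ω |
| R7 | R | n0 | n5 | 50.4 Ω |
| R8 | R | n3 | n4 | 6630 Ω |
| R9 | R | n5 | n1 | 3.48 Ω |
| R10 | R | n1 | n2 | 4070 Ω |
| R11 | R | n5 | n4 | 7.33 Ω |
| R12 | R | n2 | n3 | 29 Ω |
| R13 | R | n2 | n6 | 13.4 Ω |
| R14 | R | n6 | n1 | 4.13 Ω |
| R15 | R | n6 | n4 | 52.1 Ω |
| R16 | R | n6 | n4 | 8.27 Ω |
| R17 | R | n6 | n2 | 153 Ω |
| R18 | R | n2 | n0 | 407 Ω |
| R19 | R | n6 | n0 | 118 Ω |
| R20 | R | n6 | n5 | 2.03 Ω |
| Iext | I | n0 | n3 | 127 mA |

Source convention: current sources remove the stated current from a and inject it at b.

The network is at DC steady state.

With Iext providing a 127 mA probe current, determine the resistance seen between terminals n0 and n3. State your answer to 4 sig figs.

MNA unknowns: 6 node voltages V₁..V_6
R1: Y=0.004854 on G[0,1]
R2: Y=0.04082 on G[6,2]
R3: Y=0.1684 on G[5,3]
R4: Y=0.0009009 on G[1,2]
R5: Y=0.002141 on G[2,5]
R6: Y=0.0002283 on G[1,4]
R7: Y=0.01984 on G[0,5]
R8: Y=0.0001508 on G[3,4]
R9: Y=0.2874 on G[5,1]
R10: Y=0.0002457 on G[1,2]
R11: Y=0.1364 on G[5,4]
R12: Y=0.03448 on G[2,3]
R13: Y=0.07463 on G[2,6]
R14: Y=0.2421 on G[6,1]
R15: Y=0.01919 on G[6,4]
R16: Y=0.1209 on G[6,4]
R17: Y=0.006536 on G[6,2]
R18: Y=0.002457 on G[2,0]
R19: Y=0.008475 on G[6,0]
R20: Y=0.4926 on G[6,5]
Iext: z[0]−=0.127, z[3]+=0.127
solve → V1=3.527, V2=3.628, V3=4.211, V4=3.558, V5=3.577, V6=3.539

R_eq = 33.16 Ω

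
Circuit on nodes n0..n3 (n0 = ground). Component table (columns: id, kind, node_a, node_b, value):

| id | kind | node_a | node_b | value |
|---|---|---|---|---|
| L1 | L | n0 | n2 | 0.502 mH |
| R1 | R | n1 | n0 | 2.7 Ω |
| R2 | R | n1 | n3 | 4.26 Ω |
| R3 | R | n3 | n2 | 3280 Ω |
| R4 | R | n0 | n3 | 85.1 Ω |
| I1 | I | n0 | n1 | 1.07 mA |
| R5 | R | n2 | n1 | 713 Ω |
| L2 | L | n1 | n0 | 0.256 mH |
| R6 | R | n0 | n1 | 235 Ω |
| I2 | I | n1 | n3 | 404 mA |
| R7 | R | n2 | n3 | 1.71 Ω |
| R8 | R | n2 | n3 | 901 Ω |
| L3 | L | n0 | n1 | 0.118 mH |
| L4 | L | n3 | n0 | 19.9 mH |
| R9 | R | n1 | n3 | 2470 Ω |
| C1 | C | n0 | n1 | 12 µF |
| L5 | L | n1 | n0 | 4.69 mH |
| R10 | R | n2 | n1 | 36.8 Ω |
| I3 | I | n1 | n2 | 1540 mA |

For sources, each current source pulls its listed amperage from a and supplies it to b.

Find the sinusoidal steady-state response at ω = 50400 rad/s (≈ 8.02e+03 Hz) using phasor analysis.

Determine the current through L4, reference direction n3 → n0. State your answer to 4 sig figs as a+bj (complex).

0.001884-0.006660j A

Element admittances at ω=50400 rad/s:
  Y(L1) = 0.000-0.03952j S between n0,n2
  Y(R1) = 0.3704+0.000j S between n1,n0
  Y(R2) = 0.2347+0.000j S between n1,n3
  Y(R3) = 0.0003049+0.000j S between n3,n2
  Y(R4) = 0.01175+0.000j S between n0,n3
  I1: injects 0.00107 A into n1 (from n0)
  Y(R5) = 0.001403+0.000j S between n2,n1
  Y(L2) = 0.000-0.07750j S between n1,n0
  Y(R6) = 0.004255+0.000j S between n0,n1
  I2: injects 0.404 A into n3 (from n1)
  Y(R7) = 0.5848+0.000j S between n2,n3
  Y(R8) = 0.001110+0.000j S between n2,n3
  Y(L3) = 0.000-0.1681j S between n0,n1
  Y(L4) = 0.000-0.0009970j S between n3,n0
  Y(R9) = 0.0004049+0.000j S between n1,n3
  Y(C1) = 0.000+0.6048j S between n0,n1
  Y(L5) = 0.000-0.004231j S between n1,n0
  Y(R10) = 0.02717+0.000j S between n2,n1
  I3: injects 1.54 A into n2 (from n1)
Assemble and solve the 3×3 MNA system:
  V(n1)=0.1943+0.6954j  V(n2)=8.729+2.396j  V(n3)=6.680+1.890j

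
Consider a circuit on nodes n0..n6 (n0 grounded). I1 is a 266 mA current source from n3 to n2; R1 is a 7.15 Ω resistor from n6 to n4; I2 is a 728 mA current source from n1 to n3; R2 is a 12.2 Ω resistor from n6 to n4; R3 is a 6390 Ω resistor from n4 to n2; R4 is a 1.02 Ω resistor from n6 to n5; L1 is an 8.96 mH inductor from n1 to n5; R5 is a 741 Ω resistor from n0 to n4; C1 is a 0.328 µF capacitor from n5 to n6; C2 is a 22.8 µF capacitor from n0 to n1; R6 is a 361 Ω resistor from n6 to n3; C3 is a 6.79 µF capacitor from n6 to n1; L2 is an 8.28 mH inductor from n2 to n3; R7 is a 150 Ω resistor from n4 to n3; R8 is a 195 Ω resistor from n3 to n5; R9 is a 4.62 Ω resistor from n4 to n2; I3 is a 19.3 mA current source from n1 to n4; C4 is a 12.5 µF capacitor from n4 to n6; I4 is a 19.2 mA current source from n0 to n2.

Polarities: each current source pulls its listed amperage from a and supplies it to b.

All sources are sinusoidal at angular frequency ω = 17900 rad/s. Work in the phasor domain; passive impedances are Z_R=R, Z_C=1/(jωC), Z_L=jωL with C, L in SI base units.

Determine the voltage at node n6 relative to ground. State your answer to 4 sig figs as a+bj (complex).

0.1311-6.673j V

Apply KCL at each of the 6 non-ground nodes and solve the resulting linear system.
Node n1: branches {I2, L1, C2, C3, I3} → V_1 = 0.02674-0.04302j
Node n2: branches {I1, R3, L2, R9, I4} → V_2 = 2.922-8.824j
Node n3: branches {I1, I2, R6, L2, R7, R8} → V_3 = 26.62+3.677j
Node n4: branches {R1, R2, R3, R5, R7, R9, I3, C4} → V_4 = 1.216-8.086j
Node n5: branches {R4, L1, C1, R8} → V_5 = 0.3109-6.619j
Node n6: branches {R1, R2, R4, C1, R6, C3, C4} → V_6 = 0.1311-6.673j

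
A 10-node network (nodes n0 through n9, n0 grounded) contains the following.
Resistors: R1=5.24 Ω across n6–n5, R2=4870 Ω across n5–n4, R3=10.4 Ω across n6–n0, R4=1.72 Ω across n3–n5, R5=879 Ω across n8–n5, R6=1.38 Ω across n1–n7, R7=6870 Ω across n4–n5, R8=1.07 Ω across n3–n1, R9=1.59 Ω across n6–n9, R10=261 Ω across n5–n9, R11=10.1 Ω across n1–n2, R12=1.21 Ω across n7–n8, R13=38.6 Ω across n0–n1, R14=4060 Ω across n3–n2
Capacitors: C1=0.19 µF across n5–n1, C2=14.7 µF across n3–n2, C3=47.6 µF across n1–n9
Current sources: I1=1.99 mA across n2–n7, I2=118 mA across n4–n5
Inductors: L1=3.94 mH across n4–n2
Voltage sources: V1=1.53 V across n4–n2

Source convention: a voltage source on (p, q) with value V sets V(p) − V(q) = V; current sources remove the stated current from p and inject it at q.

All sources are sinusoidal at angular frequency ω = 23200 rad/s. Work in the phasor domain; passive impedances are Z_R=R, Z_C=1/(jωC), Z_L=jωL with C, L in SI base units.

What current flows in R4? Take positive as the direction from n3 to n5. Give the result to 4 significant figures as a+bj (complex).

MNA unknowns: 9 node voltages V₁..V_9 plus 1 source current (V1)
R1: Y=0.1908+0.000j on G[6,5]
C1: Y=0.000+0.004408j on G[5,1]
I1: z[2]−=0.00199, z[7]+=0.00199
R2: Y=0.0002053+0.000j on G[5,4]
C2: Y=0.000+0.3410j on G[3,2]
R3: Y=0.09615+0.000j on G[6,0]
R4: Y=0.5814+0.000j on G[3,5]
R5: Y=0.001138+0.000j on G[8,5]
R6: Y=0.7246+0.000j on G[1,7]
L1: Y=0.000-0.01094j on G[4,2]
R7: Y=0.0001456+0.000j on G[4,5]
I2: z[4]−=0.118, z[5]+=0.118
R8: Y=0.9346+0.000j on G[3,1]
C3: Y=0.000+1.104j on G[1,9]
R9: Y=0.6289+0.000j on G[6,9]
R10: Y=0.003831+0.000j on G[5,9]
R11: Y=0.09901+0.000j on G[1,2]
R12: Y=0.8264+0.000j on G[7,8]
R13: Y=0.02591+0.000j on G[0,1]
R14: Y=0.0002463+0.000j on G[3,2]
V1: row V4−V2=1.53, i_V1 at 4,2
solve → V1=-0.02604+0.01684j, V2=-0.1276+0.3102j, V3=-0.04191-0.01339j, V4=1.402+0.3102j, V5=0.1225-0.01182j, V6=0.007017-0.004536j, V7=-0.02307+0.01679j, V8=-0.02287+0.01675j, V9=-0.02694-0.003020j
aux → i_V1=-0.1184+0.01663j

-0.09556-0.0009139j A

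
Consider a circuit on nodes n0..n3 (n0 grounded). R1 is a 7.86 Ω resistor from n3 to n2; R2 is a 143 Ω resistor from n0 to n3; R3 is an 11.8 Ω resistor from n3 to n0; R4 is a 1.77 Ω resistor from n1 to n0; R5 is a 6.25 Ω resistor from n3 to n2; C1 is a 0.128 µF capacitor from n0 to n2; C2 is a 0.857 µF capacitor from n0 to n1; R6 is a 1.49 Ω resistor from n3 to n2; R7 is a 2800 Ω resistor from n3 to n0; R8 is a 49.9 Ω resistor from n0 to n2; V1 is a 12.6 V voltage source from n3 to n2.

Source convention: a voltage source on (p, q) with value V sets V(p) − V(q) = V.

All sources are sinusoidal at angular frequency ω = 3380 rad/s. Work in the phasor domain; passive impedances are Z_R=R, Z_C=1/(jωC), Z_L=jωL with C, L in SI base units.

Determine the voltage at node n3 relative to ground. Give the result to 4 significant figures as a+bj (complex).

Element admittances at ω=3380 rad/s:
  Y(R1) = 0.1272+0.000j S between n3,n2
  Y(R2) = 0.006993+0.000j S between n0,n3
  Y(R3) = 0.08475+0.000j S between n3,n0
  Y(R4) = 0.5650+0.000j S between n1,n0
  Y(R5) = 0.1600+0.000j S between n3,n2
  Y(C1) = 0.000+0.0004326j S between n0,n2
  Y(C2) = 0.000+0.002897j S between n0,n1
  Y(R6) = 0.6711+0.000j S between n3,n2
  Y(R7) = 0.0003571+0.000j S between n3,n0
  Y(R8) = 0.02004+0.000j S between n0,n2
  V1: constraint V(n3)−V(n2) = 12.6
Assemble and solve the 4×4 MNA system:
  V(n1)=0.000+0.000j  V(n2)=-10.35+0.03992j  V(n3)=2.252+0.03992j
  i(V1)=-12.28-0.003677j

2.252+0.03992j V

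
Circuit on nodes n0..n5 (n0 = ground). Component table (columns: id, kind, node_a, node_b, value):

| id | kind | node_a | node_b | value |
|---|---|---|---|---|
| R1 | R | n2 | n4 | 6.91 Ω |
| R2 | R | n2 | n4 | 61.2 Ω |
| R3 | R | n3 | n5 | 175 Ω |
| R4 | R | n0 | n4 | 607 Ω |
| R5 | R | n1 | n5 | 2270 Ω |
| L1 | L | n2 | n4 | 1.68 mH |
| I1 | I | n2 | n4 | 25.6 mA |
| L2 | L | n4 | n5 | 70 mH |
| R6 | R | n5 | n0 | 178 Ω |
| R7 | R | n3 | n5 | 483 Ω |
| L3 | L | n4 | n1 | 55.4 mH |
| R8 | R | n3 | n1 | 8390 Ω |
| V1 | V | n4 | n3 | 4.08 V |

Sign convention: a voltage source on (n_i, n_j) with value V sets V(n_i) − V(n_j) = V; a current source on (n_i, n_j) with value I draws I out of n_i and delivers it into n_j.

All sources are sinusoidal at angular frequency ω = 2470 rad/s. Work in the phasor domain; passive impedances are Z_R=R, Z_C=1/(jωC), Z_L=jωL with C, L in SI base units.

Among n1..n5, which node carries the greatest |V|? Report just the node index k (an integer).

MNA unknowns: 5 node voltages V₁..V_5 plus 1 source current (V1)
R1: Y=0.1447+0.000j on G[2,4]
R2: Y=0.01634+0.000j on G[2,4]
R3: Y=0.005714+0.000j on G[3,5]
R4: Y=0.001647+0.000j on G[0,4]
R5: Y=0.0004405+0.000j on G[1,5]
L1: Y=0.000-0.2410j on G[2,4]
I1: z[2]−=0.0256, z[4]+=0.0256
L2: Y=0.000-0.005784j on G[4,5]
R6: Y=0.005618+0.000j on G[5,0]
R7: Y=0.002070+0.000j on G[3,5]
L3: Y=0.000-0.007308j on G[4,1]
R8: Y=0.0001192+0.000j on G[3,1]
V1: row V4−V3=4.08, i_V1 at 4,3
solve → V1=1.954+0.9342j, V2=1.832+1.080j, V3=-2.199+1.153j, V4=1.881+1.153j, V5=-0.5515-0.3381j
aux → i_V1=-0.01332+0.01163j

3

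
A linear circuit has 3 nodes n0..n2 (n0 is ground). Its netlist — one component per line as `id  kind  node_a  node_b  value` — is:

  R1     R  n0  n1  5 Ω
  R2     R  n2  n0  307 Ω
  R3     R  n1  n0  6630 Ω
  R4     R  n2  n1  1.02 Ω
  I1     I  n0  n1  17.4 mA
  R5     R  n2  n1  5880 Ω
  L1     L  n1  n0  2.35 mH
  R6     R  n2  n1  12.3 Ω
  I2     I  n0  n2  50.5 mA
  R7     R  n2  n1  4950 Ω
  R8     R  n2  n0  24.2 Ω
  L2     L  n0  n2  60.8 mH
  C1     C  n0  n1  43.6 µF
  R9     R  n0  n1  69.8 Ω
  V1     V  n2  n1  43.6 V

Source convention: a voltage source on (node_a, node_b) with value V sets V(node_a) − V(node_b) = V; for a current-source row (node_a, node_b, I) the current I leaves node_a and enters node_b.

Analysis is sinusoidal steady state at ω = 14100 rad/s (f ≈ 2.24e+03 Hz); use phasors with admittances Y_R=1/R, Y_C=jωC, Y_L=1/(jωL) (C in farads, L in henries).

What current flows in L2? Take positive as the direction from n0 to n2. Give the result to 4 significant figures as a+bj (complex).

Element admittances at ω=14100 rad/s:
  Y(R1) = 0.2000+0.000j S between n0,n1
  Y(R2) = 0.003257+0.000j S between n2,n0
  Y(R3) = 0.0001508+0.000j S between n1,n0
  Y(R4) = 0.9804+0.000j S between n2,n1
  I1: injects 0.0174 A into n1 (from n0)
  Y(R5) = 0.0001701+0.000j S between n2,n1
  Y(L1) = 0.000-0.03018j S between n1,n0
  Y(R6) = 0.08130+0.000j S between n2,n1
  I2: injects 0.0505 A into n2 (from n0)
  Y(R7) = 0.0002020+0.000j S between n2,n1
  Y(R8) = 0.04132+0.000j S between n2,n0
  Y(L2) = 0.000-0.001166j S between n0,n2
  Y(C1) = 0.000+0.6148j S between n0,n1
  Y(R9) = 0.01433+0.000j S between n0,n1
  V1: constraint V(n2)−V(n1) = 43.6
Assemble and solve the 3×3 MNA system:
  V(n1)=-1.120+2.718j  V(n2)=42.48+2.718j
  i(V1)=-48.15-0.07161j

-0.003170+0.04955j A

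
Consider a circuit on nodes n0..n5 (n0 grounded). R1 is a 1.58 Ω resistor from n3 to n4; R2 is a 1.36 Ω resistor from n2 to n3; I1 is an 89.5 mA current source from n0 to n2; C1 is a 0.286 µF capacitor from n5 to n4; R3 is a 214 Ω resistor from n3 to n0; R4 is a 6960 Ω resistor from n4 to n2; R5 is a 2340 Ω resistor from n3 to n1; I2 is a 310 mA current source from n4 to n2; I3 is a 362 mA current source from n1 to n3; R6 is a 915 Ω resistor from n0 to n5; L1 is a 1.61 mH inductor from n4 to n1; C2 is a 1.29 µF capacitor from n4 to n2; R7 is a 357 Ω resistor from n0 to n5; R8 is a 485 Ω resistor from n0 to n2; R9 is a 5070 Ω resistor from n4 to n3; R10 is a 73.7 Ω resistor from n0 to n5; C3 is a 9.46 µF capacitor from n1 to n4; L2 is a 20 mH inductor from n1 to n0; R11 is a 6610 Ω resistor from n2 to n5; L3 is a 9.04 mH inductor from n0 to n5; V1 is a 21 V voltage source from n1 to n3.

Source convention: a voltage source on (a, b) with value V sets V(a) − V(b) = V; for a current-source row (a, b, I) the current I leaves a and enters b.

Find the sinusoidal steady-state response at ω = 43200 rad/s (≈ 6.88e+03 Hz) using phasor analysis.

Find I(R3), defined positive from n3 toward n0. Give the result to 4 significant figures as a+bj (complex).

0.02215-0.04139j A

Element admittances at ω=43200 rad/s:
  Y(R1) = 0.6329+0.000j S between n3,n4
  Y(R2) = 0.7353+0.000j S between n2,n3
  I1: injects 0.0895 A into n2 (from n0)
  Y(C1) = 0.000+0.01236j S between n5,n4
  Y(R3) = 0.004673+0.000j S between n3,n0
  Y(R4) = 0.0001437+0.000j S between n4,n2
  Y(R5) = 0.0004274+0.000j S between n3,n1
  I2: injects 0.31 A into n2 (from n4)
  I3: injects 0.362 A into n3 (from n1)
  Y(R6) = 0.001093+0.000j S between n0,n5
  Y(L1) = 0.000-0.01438j S between n4,n1
  Y(C2) = 0.000+0.05573j S between n4,n2
  Y(R7) = 0.002801+0.000j S between n0,n5
  Y(R8) = 0.002062+0.000j S between n0,n2
  Y(R9) = 0.0001972+0.000j S between n4,n3
  Y(R10) = 0.01357+0.000j S between n0,n5
  Y(C3) = 0.000+0.4087j S between n1,n4
  Y(L2) = 0.000-0.001157j S between n1,n0
  Y(R11) = 0.0001513+0.000j S between n2,n5
  Y(L3) = 0.000-0.002561j S between n0,n5
  V1: constraint V(n1)−V(n3) = 21
Assemble and solve the 6×6 MNA system:
  V(n1)=25.74-8.857j  V(n2)=4.633-8.390j  V(n3)=4.740-8.857j  V(n4)=10.42+0.03097j  V(n5)=3.087+5.520j
  i(V1)=-3.865-6.011j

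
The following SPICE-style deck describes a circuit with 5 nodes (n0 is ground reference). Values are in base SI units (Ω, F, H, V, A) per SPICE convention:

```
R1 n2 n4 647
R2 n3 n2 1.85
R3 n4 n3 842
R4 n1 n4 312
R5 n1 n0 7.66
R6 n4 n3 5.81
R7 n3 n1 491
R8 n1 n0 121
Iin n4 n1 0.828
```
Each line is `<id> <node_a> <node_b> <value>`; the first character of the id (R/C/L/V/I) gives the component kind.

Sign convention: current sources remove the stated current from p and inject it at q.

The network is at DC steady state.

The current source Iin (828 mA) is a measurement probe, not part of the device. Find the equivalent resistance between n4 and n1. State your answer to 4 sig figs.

Element admittances at DC:
  Y(R1) = 0.001546 S between n2,n4
  Y(R2) = 0.5405 S between n3,n2
  Y(R3) = 0.001188 S between n4,n3
  Y(R4) = 0.003205 S between n1,n4
  Y(R5) = 0.1305 S between n1,n0
  Y(R6) = 0.1721 S between n4,n3
  Y(R7) = 0.002037 S between n3,n1
  Y(R8) = 0.008264 S between n1,n0
  Iin: injects 0.828 A into n1 (from n4)
Assemble and solve the 4×4 MNA system:
  V(n1)=0.000  V(n2)=-156.8  V(n3)=-156.8  V(n4)=-158.7

R_eq = 191.6 Ω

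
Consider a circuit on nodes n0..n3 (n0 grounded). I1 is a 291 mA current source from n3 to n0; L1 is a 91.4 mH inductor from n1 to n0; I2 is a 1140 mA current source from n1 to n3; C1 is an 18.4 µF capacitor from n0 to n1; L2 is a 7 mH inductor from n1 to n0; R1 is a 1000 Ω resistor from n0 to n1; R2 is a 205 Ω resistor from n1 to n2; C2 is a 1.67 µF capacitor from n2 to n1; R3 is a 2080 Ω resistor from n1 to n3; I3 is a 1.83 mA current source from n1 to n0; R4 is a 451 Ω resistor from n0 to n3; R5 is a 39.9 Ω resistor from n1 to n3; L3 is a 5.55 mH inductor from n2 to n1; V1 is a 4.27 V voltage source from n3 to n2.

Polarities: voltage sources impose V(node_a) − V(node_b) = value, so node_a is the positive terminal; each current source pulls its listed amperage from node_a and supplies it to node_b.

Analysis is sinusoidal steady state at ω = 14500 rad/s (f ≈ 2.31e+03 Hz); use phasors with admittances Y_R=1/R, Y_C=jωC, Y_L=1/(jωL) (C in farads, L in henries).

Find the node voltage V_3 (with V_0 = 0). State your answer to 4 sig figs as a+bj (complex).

24.08-5.879j V

MNA unknowns: 3 node voltages V₁..V_3 plus 1 source current (V1)
I1: z[3]−=0.291, z[0]+=0.291
L1: Y=0.000-0.0007545j on G[1,0]
I2: z[1]−=1.14, z[3]+=1.14
C1: Y=0.000+0.2668j on G[0,1]
L2: Y=0.000-0.009852j on G[1,0]
R1: Y=0.001000+0.000j on G[0,1]
R2: Y=0.004878+0.000j on G[1,2]
C2: Y=0.000+0.02422j on G[2,1]
R3: Y=0.0004808+0.000j on G[1,3]
I3: z[1]−=0.00183, z[0]+=0.00183
R4: Y=0.002217+0.000j on G[0,3]
R5: Y=0.02506+0.000j on G[1,3]
L3: Y=0.000-0.01243j on G[2,1]
V1: row V3−V2=4.27, i_V1 at 3,2
solve → V1=0.04561+1.352j, V2=19.81-5.879j, V3=24.08-5.879j
aux → i_V1=0.1817+0.1977j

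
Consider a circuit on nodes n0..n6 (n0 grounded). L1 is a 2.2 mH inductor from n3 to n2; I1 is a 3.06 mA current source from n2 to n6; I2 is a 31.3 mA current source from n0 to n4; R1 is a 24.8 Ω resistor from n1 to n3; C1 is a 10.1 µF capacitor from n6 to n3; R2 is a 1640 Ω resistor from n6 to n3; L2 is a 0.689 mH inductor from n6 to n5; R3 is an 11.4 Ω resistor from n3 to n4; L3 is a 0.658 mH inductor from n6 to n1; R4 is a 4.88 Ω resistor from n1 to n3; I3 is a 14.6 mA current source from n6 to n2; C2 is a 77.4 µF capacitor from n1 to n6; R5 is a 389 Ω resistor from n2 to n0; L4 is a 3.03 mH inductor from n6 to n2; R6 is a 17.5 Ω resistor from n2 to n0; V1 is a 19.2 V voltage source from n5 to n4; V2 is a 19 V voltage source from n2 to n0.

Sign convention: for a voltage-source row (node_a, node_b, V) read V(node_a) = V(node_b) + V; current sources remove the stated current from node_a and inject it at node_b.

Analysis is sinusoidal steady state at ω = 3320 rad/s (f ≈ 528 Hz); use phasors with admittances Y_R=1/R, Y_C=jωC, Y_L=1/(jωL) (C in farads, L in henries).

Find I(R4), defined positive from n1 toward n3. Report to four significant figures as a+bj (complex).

MNA unknowns: 6 node voltages V₁..V_6 plus 2 source currents (V1, V2)
L1: Y=0.000-0.1369j on G[3,2]
I1: z[2]−=0.00306, z[6]+=0.00306
I2: z[0]−=0.0313, z[4]+=0.0313
R1: Y=0.04032+0.000j on G[1,3]
C1: Y=0.000+0.03353j on G[6,3]
R2: Y=0.0006098+0.000j on G[6,3]
L2: Y=0.000-0.4372j on G[6,5]
R3: Y=0.08772+0.000j on G[3,4]
L3: Y=0.000-0.4578j on G[6,1]
R4: Y=0.2049+0.000j on G[1,3]
I3: z[6]−=0.0146, z[2]+=0.0146
C2: Y=0.000+0.2570j on G[1,6]
R5: Y=0.002571+0.000j on G[2,0]
L4: Y=0.000-0.09941j on G[6,2]
R6: Y=0.05714+0.000j on G[2,0]
V1: row V5−V4=19.2, i_V1 at 5,4
V2: row V2−V0=19, i_V2 at 2,0
solve → V1=20.55-2.877j, V2=19.00+0.000j, V3=16.52-1.342j, V4=4.404+4.548j, V5=23.60+4.548j, V6=22.42+2.047j
aux → i_V1=-1.094+0.5167j, i_V2=-1.103+0.000j

0.8261-0.3147j A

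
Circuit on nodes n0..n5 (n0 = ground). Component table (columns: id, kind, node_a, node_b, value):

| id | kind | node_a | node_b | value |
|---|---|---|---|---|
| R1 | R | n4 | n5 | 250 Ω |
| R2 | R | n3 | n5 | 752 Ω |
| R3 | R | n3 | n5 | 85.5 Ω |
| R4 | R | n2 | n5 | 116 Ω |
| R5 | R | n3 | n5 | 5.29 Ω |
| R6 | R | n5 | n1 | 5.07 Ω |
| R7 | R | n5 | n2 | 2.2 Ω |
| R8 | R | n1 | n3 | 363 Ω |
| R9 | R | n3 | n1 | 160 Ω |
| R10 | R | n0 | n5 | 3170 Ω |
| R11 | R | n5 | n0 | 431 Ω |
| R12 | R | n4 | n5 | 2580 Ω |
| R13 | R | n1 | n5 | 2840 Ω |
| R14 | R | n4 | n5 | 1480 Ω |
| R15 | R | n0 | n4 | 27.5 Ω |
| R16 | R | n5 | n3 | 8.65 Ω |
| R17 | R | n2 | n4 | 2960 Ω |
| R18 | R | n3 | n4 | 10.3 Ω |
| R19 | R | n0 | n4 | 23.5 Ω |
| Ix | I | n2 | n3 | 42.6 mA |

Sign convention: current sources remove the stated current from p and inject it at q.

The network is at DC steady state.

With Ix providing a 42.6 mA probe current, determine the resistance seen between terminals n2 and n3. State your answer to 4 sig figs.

MNA unknowns: 5 node voltages V₁..V_5
R1: Y=0.004000 on G[4,5]
R2: Y=0.001330 on G[3,5]
R3: Y=0.01170 on G[3,5]
R4: Y=0.008621 on G[2,5]
R5: Y=0.1890 on G[3,5]
R6: Y=0.1972 on G[5,1]
R7: Y=0.4545 on G[5,2]
R8: Y=0.002755 on G[1,3]
R9: Y=0.006250 on G[3,1]
R10: Y=0.0003155 on G[0,5]
R11: Y=0.002320 on G[5,0]
R12: Y=0.0003876 on G[4,5]
R13: Y=0.0003521 on G[1,5]
R14: Y=0.0006757 on G[4,5]
R15: Y=0.03636 on G[0,4]
R16: Y=0.1156 on G[5,3]
R17: Y=0.0003378 on G[2,4]
R18: Y=0.09709 on G[3,4]
R19: Y=0.04255 on G[0,4]
Ix: z[2]−=0.0426, z[3]+=0.0426
solve → V1=-0.1083, V2=-0.2057, V3=0.01376, V4=0.003802, V5=-0.1138

R_eq = 5.151 Ω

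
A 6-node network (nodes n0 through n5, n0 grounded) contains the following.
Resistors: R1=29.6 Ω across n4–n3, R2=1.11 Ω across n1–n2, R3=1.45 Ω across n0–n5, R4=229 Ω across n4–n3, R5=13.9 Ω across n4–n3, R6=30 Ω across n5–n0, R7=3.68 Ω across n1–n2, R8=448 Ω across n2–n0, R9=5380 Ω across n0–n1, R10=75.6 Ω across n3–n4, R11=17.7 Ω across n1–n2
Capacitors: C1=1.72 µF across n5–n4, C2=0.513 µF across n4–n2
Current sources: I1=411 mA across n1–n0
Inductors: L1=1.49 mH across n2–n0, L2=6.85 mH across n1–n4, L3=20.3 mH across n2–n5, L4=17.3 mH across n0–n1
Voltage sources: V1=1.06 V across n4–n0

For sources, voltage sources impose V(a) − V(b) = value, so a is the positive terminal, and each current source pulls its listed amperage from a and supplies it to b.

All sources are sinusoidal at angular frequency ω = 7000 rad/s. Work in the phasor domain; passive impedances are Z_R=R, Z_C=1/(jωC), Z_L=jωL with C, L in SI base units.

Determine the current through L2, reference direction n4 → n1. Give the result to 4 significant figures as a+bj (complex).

Element admittances at ω=7000 rad/s:
  Y(R1) = 0.03378+0.000j S between n4,n3
  Y(C1) = 0.000+0.01204j S between n5,n4
  Y(R2) = 0.9009+0.000j S between n1,n2
  Y(R3) = 0.6897+0.000j S between n0,n5
  I1: injects 0.411 A into n0 (from n1)
  Y(L1) = 0.000-0.09588j S between n2,n0
  Y(R4) = 0.004367+0.000j S between n4,n3
  Y(R5) = 0.07194+0.000j S between n4,n3
  Y(R6) = 0.03333+0.000j S between n5,n0
  Y(R7) = 0.2717+0.000j S between n1,n2
  Y(C2) = 0.000+0.003591j S between n4,n2
  Y(R8) = 0.002232+0.000j S between n2,n0
  Y(L2) = 0.000-0.02086j S between n1,n4
  Y(L3) = 0.000-0.007037j S between n2,n5
  Y(R9) = 0.0001859+0.000j S between n0,n1
  Y(R10) = 0.01323+0.000j S between n3,n4
  Y(L4) = 0.000-0.008258j S between n0,n1
  Y(R11) = 0.05650+0.000j S between n1,n2
  V1: constraint V(n4)−V(n0) = 1.06
Assemble and solve the 6×6 MNA system:
  V(n1)=-0.1191-3.217j  V(n2)=0.1391-3.197j  V(n3)=1.060+0.000j  V(n4)=1.060+0.000j  V(n5)=-0.03100+0.01651j
  i(V1)=-0.05581+0.008147j

0.06709-0.02459j A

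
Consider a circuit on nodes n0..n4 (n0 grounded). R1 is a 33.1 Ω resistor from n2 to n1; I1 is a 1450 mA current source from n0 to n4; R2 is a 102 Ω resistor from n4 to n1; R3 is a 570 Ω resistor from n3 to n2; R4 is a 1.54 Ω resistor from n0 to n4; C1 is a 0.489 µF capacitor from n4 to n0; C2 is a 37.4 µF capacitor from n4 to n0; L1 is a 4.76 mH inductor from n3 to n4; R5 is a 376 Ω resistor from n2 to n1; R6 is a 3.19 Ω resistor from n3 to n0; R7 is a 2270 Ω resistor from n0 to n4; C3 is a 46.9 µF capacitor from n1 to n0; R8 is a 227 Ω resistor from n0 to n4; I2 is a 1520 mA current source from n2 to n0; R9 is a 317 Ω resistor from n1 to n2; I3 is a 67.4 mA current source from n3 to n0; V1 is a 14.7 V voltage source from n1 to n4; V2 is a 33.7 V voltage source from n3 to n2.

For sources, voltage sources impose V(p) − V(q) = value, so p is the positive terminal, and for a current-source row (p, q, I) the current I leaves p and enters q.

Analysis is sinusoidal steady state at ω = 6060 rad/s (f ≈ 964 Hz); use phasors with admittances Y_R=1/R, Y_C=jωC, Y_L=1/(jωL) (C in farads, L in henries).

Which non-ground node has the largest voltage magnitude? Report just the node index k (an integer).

2

MNA unknowns: 4 node voltages V₁..V_4 plus 2 source currents (V1, V2)
R1: Y=0.03021+0.000j on G[2,1]
I1: z[0]−=1.45, z[4]+=1.45
R2: Y=0.009804+0.000j on G[4,1]
R3: Y=0.001754+0.000j on G[3,2]
R4: Y=0.6494+0.000j on G[0,4]
C1: Y=0.000+0.002963j on G[4,0]
C2: Y=0.000+0.2266j on G[4,0]
L1: Y=0.000-0.03467j on G[3,4]
R5: Y=0.002660+0.000j on G[2,1]
R6: Y=0.3135+0.000j on G[3,0]
R7: Y=0.0004405+0.000j on G[0,4]
C3: Y=0.000+0.2842j on G[1,0]
R8: Y=0.004405+0.000j on G[0,4]
I2: z[2]−=1.52, z[0]+=1.52
R9: Y=0.003155+0.000j on G[1,2]
I3: z[3]−=0.0674, z[0]+=0.0674
V1: row V1−V4=14.7, i_V1 at 1,4
V2: row V3−V2=33.7, i_V2 at 3,2
solve → V1=11.57-3.872j, V2=-33.95-0.1131j, V3=-0.2487-0.1131j, V4=-3.132-3.872j
aux → i_V1=-2.884-3.152j, i_V2=-0.1789+0.1354j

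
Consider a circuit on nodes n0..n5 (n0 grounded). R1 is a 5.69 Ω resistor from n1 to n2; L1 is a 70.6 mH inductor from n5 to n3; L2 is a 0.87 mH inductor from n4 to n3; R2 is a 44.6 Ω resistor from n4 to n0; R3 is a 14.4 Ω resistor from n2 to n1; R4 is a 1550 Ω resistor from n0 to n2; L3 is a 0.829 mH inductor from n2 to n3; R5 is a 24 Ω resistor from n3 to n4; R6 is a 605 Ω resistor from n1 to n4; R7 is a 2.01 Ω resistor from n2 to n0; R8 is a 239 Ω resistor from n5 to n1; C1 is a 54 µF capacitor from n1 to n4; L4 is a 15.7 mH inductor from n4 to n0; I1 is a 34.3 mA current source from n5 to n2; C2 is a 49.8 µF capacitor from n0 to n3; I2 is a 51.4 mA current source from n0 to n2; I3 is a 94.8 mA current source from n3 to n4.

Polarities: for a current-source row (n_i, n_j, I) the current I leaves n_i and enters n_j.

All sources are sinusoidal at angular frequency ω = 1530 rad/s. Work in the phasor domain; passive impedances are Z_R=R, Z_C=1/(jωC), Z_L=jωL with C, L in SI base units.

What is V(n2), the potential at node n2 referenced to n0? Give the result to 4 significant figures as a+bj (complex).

MNA unknowns: 5 node voltages V₁..V_5
R1: Y=0.1757+0.000j on G[1,2]
L1: Y=0.000-0.009258j on G[5,3]
L2: Y=0.000-0.7513j on G[4,3]
R2: Y=0.02242+0.000j on G[4,0]
R3: Y=0.06944+0.000j on G[2,1]
R4: Y=0.0006452+0.000j on G[0,2]
L3: Y=0.000-0.7884j on G[2,3]
R5: Y=0.04167+0.000j on G[3,4]
R6: Y=0.001653+0.000j on G[1,4]
R7: Y=0.4975+0.000j on G[2,0]
R8: Y=0.004184+0.000j on G[5,1]
C1: Y=0.000+0.08262j on G[1,4]
L4: Y=0.000-0.04163j on G[4,0]
I1: z[5]−=0.0343, z[2]+=0.0343
C2: Y=0.000+0.07619j on G[0,3]
I2: z[0]−=0.0514, z[2]+=0.0514
I3: z[3]−=0.0948, z[4]+=0.0948
solve → V1=0.02095-0.03580j, V2=0.08492-0.008527j, V3=0.08182-0.04368j, V4=0.09485+0.08750j, V5=-1.322-3.142j

0.08492-0.008527j V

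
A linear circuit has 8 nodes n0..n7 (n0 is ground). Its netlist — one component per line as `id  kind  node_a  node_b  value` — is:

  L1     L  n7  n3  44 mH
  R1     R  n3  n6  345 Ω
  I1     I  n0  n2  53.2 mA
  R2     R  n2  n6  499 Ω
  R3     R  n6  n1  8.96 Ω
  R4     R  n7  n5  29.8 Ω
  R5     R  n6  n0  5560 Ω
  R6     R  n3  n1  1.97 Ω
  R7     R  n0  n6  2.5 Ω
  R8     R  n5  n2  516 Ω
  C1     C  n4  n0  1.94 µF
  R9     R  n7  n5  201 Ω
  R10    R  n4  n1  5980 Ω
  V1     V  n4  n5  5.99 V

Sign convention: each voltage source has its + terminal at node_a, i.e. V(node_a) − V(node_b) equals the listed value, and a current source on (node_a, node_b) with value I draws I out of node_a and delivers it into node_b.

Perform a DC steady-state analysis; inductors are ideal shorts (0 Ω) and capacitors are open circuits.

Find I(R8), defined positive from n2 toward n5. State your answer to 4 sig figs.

Apply KCL at each of the 7 non-ground nodes and solve the resulting linear system.
Node n1: branches {R3, R6, R10} → V_1 = 0.3525
Node n2: branches {I1, R2, R8} → V_2 = 14.07
Node n3: branches {L1, R1, R6} → V_3 = 0.3986
Node n4: branches {C1, R10, V1} → V_4 = 7.016
Node n5: branches {R4, R8, R9, V1} → V_5 = 1.026
Node n6: branches {R1, R2, R3, R5, R7} → V_6 = 0.1329
Node n7: branches {L1, R4, R9} → V_7 = 0.3986
Source currents: i(L1)=0.02416, i(V1)=-0.001114

0.02528 A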